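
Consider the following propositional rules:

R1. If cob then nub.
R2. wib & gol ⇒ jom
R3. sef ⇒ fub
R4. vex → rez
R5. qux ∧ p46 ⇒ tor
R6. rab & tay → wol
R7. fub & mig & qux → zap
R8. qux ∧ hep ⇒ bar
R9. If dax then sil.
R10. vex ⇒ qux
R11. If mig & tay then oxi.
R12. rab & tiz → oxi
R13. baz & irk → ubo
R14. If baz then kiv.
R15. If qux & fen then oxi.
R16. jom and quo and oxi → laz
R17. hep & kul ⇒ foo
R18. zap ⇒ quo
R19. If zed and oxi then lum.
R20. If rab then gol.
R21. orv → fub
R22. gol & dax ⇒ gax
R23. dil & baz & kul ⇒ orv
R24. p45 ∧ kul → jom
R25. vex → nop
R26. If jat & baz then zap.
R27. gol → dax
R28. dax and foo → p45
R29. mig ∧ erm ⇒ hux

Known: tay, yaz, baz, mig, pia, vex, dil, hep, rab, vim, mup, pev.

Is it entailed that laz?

No

Forward chaining from the given facts derives: rez, wol, qux, oxi, kiv, gol, nop, dax, bar, sil, gax.
The only rule concluding laz is R16, which needs jom; that is never established.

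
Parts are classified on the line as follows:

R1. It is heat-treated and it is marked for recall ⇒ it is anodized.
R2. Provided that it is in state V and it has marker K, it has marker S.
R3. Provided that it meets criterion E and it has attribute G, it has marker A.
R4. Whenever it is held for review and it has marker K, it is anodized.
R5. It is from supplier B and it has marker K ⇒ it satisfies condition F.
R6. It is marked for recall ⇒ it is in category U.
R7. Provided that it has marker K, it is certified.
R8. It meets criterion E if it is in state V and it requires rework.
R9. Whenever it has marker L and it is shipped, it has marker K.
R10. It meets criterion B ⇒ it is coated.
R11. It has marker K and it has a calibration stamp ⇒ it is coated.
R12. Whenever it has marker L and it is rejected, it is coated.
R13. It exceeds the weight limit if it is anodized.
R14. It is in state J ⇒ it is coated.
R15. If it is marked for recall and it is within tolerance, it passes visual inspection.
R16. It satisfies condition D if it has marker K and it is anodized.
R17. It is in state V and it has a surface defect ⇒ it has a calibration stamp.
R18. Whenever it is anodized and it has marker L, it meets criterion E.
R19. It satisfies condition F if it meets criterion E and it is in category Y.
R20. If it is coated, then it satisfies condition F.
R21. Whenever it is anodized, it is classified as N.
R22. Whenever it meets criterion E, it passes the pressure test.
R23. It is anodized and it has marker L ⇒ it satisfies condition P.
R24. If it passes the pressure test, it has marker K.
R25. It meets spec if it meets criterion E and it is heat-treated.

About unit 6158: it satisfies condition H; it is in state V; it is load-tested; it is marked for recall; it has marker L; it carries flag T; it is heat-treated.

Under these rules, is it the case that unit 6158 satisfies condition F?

No

Forward chaining from the given facts derives: is anodized, is in category U, exceeds the weight limit, meets criterion E, is classified as N, passes the pressure test, satisfies condition P, has marker K, meets spec, has marker S, is certified, satisfies condition D.
Rules concluding "it satisfies condition F": R5 needs "it is from supplier B"; R19 needs "it is in category Y"; R20 needs "it is coated" — none of these are established.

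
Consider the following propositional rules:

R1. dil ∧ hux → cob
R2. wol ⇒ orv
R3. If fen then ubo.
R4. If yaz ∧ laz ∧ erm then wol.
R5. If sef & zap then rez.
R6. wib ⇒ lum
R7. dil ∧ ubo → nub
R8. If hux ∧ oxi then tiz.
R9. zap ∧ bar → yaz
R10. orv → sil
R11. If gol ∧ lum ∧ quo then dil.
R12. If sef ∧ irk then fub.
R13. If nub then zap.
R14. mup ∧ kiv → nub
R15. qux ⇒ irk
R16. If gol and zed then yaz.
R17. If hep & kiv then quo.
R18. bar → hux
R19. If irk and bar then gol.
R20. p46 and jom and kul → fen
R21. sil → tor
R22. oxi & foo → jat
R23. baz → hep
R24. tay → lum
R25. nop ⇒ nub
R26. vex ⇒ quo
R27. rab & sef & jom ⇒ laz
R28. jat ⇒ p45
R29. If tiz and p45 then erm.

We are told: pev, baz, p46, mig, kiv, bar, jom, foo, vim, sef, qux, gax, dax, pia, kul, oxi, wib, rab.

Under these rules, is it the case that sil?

lum  (by R6: wib)
irk  (by R15: qux)
hux  (by R18: bar)
gol  (by R19: irk, bar)
fen  (by R20: p46, jom, kul)
jat  (by R22: oxi, foo)
hep  (by R23: baz)
laz  (by R27: rab, sef, jom)
p45  (by R28: jat)
ubo  (by R3: fen)
tiz  (by R8: hux, oxi)
quo  (by R17: hep, kiv)
erm  (by R29: tiz, p45)
dil  (by R11: gol, lum, quo)
nub  (by R7: dil, ubo)
zap  (by R13: nub)
yaz  (by R9: zap, bar)
wol  (by R4: yaz, laz, erm)
orv  (by R2: wol)
sil  (by R10: orv)

Yes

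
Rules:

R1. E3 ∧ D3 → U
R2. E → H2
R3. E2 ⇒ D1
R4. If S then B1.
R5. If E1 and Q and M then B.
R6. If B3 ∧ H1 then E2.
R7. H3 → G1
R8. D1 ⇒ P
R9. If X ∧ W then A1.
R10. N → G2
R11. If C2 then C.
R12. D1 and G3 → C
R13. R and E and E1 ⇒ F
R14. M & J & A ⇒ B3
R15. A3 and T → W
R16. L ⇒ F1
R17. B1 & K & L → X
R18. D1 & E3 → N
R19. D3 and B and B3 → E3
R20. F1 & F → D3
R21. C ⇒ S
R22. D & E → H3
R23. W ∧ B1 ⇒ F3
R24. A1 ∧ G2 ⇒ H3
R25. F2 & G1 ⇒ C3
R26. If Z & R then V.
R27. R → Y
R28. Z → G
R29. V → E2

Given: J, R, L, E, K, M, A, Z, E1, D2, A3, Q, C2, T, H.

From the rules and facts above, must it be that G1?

Yes

B  (by R5: E1, Q, M)
C  (by R11: C2)
F  (by R13: R, E, E1)
B3  (by R14: M, J, A)
W  (by R15: A3, T)
F1  (by R16: L)
D3  (by R20: F1, F)
S  (by R21: C)
V  (by R26: Z, R)
E2  (by R29: V)
D1  (by R3: E2)
B1  (by R4: S)
X  (by R17: B1, K, L)
E3  (by R19: D3, B, B3)
A1  (by R9: X, W)
N  (by R18: D1, E3)
G2  (by R10: N)
H3  (by R24: A1, G2)
G1  (by R7: H3)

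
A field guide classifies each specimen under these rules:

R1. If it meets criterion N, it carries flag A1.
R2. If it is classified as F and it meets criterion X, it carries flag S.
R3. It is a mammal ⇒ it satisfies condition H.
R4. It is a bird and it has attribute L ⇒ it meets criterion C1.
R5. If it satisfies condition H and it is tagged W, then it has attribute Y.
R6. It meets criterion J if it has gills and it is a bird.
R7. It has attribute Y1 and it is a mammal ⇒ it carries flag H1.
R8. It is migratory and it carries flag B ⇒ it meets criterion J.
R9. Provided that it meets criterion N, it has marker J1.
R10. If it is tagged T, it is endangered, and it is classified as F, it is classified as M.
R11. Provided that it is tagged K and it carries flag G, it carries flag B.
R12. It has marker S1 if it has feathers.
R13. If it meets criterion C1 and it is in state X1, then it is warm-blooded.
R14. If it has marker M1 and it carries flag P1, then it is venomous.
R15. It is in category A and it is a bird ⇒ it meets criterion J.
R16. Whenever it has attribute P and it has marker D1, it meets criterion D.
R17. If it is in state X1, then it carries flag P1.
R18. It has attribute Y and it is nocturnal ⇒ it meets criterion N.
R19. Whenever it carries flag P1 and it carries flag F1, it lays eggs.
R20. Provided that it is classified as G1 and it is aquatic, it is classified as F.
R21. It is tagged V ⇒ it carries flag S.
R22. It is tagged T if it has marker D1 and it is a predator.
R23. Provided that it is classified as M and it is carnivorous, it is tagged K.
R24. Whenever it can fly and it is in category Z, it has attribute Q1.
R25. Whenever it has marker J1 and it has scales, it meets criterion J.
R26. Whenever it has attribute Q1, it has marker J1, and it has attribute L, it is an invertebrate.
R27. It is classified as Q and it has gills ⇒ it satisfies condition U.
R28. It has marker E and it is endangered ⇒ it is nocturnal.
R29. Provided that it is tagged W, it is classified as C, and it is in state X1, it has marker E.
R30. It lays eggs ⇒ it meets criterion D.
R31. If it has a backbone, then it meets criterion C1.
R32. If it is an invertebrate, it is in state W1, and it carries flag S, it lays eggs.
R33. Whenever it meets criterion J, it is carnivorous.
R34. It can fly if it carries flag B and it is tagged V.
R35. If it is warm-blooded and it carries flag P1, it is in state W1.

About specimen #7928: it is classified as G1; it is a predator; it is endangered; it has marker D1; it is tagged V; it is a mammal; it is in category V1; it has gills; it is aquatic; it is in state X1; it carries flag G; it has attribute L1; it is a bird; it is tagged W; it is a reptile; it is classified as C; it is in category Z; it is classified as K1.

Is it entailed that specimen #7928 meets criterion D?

No

Forward chaining from the given facts derives: satisfies condition H, has attribute Y, meets criterion J, carries flag P1, is classified as F, carries flag S, is tagged T, has marker E, is carnivorous, is classified as M, is tagged K, is nocturnal, carries flag B, meets criterion N, can fly, carries flag A1, has marker J1, has attribute Q1.
Rules concluding "it meets criterion D": R16 needs "it has attribute P"; R30 needs "it lays eggs" — none of these are established.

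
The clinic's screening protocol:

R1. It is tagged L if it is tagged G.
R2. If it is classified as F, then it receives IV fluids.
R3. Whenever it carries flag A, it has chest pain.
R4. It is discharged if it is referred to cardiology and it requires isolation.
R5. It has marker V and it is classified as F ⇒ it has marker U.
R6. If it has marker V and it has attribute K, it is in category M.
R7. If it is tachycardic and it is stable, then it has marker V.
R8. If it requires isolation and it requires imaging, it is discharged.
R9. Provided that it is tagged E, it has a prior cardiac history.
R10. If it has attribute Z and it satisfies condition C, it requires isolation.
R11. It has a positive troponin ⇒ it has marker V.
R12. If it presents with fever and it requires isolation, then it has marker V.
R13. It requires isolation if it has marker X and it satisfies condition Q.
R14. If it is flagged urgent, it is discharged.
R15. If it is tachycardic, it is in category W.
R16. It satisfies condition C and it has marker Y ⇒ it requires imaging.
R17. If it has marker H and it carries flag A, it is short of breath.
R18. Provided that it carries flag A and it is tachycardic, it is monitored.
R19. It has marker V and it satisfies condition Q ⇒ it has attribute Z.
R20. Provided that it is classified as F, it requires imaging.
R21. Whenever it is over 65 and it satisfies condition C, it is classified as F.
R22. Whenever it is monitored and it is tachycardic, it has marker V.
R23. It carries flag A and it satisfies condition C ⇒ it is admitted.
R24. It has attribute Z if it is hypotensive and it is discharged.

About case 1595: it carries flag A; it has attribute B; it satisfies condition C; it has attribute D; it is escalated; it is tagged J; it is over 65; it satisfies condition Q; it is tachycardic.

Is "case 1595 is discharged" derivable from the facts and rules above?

By R18 (it carries flag A, it is tachycardic): it is monitored.
By R21 (it is over 65, it satisfies condition C): it is classified as F.
By R22 (it is monitored, it is tachycardic): it has marker V.
By R19 (it has marker V, it satisfies condition Q): it has attribute Z.
By R20 (it is classified as F): it requires imaging.
By R10 (it has attribute Z, it satisfies condition C): it requires isolation.
By R8 (it requires isolation, it requires imaging): it is discharged.

Yes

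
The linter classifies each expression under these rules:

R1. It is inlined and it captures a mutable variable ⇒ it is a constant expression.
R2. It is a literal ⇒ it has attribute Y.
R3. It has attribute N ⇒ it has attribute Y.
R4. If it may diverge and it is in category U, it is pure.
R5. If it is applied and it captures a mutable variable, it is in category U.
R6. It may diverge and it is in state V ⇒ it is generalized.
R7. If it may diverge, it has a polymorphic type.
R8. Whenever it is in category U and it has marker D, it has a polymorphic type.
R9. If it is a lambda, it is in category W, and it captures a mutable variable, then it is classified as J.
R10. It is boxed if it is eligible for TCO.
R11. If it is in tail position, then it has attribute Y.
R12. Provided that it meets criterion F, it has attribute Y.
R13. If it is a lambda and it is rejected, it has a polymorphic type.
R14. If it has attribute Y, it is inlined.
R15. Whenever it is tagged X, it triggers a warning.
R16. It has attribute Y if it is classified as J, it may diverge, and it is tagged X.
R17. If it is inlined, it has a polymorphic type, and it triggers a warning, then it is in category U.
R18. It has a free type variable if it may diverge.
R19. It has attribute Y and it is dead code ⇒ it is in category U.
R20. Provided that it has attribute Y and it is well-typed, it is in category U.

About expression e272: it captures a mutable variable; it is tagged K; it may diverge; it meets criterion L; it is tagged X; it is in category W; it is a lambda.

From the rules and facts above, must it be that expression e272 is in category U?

By R7 (it may diverge): it has a polymorphic type.
By R9 (it is a lambda, it is in category W, it captures a mutable variable): it is classified as J.
By R15 (it is tagged X): it triggers a warning.
By R16 (it is classified as J, it may diverge, it is tagged X): it has attribute Y.
By R14 (it has attribute Y): it is inlined.
By R17 (it is inlined, it has a polymorphic type, it triggers a warning): it is in category U.

Yes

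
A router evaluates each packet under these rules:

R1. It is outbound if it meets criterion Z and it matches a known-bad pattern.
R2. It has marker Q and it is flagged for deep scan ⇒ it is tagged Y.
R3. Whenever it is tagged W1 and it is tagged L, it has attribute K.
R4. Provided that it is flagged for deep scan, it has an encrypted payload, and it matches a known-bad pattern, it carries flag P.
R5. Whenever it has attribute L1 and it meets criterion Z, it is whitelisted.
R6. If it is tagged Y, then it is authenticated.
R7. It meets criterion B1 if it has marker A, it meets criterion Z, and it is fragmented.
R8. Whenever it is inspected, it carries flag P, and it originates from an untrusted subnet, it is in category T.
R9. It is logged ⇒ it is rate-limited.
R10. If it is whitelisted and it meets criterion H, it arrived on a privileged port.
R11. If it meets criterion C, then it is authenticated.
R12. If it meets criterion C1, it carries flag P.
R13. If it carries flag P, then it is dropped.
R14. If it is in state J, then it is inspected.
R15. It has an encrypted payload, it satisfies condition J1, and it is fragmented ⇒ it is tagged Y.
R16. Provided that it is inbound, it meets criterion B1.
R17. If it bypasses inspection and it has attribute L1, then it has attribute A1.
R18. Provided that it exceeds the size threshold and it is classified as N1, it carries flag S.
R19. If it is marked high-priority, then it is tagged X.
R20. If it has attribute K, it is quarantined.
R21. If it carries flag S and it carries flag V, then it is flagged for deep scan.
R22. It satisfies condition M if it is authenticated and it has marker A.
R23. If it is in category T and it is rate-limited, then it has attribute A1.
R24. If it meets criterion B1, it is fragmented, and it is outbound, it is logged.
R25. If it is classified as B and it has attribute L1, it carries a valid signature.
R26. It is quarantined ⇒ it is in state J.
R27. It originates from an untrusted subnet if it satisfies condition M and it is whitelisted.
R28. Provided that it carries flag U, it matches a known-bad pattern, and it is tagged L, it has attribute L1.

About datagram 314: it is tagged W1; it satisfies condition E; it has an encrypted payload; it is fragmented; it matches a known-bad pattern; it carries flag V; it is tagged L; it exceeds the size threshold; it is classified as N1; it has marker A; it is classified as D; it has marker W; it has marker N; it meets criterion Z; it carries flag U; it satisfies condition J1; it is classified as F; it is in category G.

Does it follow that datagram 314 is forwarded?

Forward chaining from the given facts derives: is outbound, has attribute K, meets criterion B1, is tagged Y, carries flag S, is quarantined, is flagged for deep scan, is logged, is in state J, has attribute L1, carries flag P, is whitelisted, is authenticated, is rate-limited, is dropped, is inspected, satisfies condition M, originates from an untrusted subnet, is in category T, has attribute A1.
No rule has "it is forwarded" as its conclusion, and it is not among the given facts.

No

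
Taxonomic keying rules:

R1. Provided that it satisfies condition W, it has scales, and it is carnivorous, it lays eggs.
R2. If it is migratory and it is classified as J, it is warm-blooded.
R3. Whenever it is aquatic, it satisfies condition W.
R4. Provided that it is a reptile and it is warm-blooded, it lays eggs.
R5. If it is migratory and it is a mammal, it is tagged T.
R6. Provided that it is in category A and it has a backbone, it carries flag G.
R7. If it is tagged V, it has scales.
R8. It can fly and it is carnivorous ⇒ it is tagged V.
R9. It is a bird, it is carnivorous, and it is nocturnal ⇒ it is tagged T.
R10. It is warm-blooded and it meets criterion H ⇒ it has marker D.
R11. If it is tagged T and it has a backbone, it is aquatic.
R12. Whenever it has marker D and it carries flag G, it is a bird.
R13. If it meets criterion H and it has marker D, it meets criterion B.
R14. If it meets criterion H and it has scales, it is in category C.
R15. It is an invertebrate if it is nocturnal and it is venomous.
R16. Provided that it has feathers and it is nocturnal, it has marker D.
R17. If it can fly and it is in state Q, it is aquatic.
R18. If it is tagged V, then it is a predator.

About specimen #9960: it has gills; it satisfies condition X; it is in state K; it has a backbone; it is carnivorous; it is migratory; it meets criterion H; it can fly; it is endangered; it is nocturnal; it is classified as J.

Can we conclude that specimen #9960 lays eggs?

Forward chaining from the given facts derives: is warm-blooded, is tagged V, has marker D, meets criterion B, is a predator, has scales, is in category C.
Rules concluding "it lays eggs": R1 needs "it satisfies condition W"; R4 needs "it is a reptile" — none of these are established.

No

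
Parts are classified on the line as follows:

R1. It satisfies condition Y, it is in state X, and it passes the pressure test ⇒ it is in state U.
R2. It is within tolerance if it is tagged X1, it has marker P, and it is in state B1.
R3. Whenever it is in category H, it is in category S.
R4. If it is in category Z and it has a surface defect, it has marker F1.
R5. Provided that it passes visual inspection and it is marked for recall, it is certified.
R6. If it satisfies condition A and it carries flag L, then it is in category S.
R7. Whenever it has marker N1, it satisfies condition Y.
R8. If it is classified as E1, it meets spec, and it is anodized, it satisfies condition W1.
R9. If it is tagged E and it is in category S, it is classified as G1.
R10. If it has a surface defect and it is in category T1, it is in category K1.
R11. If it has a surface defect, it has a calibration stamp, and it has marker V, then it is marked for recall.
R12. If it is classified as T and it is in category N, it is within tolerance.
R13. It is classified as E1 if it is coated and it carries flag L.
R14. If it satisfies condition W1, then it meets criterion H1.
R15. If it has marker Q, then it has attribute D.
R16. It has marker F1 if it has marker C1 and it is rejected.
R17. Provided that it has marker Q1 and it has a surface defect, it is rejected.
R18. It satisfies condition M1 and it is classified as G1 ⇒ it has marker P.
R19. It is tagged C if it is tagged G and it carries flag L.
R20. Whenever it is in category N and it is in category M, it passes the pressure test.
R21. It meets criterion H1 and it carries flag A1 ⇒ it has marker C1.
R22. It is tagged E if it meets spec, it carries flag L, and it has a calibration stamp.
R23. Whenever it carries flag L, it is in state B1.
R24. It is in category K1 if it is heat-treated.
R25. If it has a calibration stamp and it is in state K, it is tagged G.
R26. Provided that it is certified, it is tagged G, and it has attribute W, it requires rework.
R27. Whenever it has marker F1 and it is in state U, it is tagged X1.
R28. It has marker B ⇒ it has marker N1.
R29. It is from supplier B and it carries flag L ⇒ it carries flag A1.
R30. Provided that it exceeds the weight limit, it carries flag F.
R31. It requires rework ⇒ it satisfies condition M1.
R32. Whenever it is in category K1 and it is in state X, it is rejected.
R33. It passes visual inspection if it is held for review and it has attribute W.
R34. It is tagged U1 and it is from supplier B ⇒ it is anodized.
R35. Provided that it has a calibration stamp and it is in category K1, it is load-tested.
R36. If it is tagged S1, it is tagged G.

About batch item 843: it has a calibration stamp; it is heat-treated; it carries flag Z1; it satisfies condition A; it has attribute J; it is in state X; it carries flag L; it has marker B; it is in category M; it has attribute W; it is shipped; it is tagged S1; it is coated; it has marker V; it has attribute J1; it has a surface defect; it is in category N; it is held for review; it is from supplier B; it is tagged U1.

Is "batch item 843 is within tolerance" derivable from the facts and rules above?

No

Forward chaining from the given facts derives: is in category S, is marked for recall, is classified as E1, passes the pressure test, is in state B1, is in category K1, has marker N1, carries flag A1, is rejected, passes visual inspection, is anodized, is load-tested, is tagged G, is certified, satisfies condition Y, is tagged C, requires rework, satisfies condition M1, is in state U.
Rules concluding "it is within tolerance": R2 needs "it is tagged X1"; R12 needs "it is classified as T" — none of these are established.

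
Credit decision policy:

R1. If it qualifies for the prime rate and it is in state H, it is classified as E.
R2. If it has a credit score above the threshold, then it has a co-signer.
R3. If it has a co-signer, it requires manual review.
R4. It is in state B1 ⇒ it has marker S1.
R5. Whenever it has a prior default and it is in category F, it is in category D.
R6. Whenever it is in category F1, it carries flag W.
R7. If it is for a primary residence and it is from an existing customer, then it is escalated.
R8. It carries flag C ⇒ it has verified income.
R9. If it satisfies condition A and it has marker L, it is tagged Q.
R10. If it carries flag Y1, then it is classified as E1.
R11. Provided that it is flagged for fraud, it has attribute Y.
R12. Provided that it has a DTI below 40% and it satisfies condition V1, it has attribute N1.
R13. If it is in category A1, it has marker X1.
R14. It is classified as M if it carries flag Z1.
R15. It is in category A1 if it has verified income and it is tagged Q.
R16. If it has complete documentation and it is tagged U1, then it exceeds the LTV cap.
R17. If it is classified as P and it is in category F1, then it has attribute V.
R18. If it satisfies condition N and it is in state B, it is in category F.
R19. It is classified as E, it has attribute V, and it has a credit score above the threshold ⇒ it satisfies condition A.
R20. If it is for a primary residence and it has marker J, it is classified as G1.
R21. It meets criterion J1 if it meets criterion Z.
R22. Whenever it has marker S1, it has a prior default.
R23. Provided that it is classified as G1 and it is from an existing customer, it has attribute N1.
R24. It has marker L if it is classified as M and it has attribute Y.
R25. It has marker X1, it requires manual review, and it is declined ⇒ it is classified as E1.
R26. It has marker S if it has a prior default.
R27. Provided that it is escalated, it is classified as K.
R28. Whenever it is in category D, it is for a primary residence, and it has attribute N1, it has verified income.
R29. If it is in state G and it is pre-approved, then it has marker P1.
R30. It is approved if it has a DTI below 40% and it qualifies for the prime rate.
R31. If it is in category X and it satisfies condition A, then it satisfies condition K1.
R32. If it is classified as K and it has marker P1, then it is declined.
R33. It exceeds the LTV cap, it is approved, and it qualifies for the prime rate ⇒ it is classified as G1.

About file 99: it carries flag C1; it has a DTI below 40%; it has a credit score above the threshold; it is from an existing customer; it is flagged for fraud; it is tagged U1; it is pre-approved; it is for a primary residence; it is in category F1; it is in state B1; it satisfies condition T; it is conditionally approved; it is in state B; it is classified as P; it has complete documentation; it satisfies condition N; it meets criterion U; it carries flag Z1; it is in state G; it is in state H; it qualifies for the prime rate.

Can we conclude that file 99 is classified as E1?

By R1 (it qualifies for the prime rate, it is in state H): it is classified as E.
By R2 (it has a credit score above the threshold): it has a co-signer.
By R3 (it has a co-signer): it requires manual review.
By R4 (it is in state B1): it has marker S1.
By R7 (it is for a primary residence, it is from an existing customer): it is escalated.
By R11 (it is flagged for fraud): it has attribute Y.
By R14 (it carries flag Z1): it is classified as M.
By R16 (it has complete documentation, it is tagged U1): it exceeds the LTV cap.
By R17 (it is classified as P, it is in category F1): it has attribute V.
By R18 (it satisfies condition N, it is in state B): it is in category F.
By R19 (it is classified as E, it has attribute V, it has a credit score above the threshold): it satisfies condition A.
By R22 (it has marker S1): it has a prior default.
By R24 (it is classified as M, it has attribute Y): it has marker L.
By R27 (it is escalated): it is classified as K.
By R29 (it is in state G, it is pre-approved): it has marker P1.
By R30 (it has a DTI below 40%, it qualifies for the prime rate): it is approved.
By R32 (it is classified as K, it has marker P1): it is declined.
By R33 (it exceeds the LTV cap, it is approved, it qualifies for the prime rate): it is classified as G1.
By R5 (it has a prior default, it is in category F): it is in category D.
By R9 (it satisfies condition A, it has marker L): it is tagged Q.
By R23 (it is classified as G1, it is from an existing customer): it has attribute N1.
By R28 (it is in category D, it is for a primary residence, it has attribute N1): it has verified income.
By R15 (it has verified income, it is tagged Q): it is in category A1.
By R13 (it is in category A1): it has marker X1.
By R25 (it has marker X1, it requires manual review, it is declined): it is classified as E1.

Yes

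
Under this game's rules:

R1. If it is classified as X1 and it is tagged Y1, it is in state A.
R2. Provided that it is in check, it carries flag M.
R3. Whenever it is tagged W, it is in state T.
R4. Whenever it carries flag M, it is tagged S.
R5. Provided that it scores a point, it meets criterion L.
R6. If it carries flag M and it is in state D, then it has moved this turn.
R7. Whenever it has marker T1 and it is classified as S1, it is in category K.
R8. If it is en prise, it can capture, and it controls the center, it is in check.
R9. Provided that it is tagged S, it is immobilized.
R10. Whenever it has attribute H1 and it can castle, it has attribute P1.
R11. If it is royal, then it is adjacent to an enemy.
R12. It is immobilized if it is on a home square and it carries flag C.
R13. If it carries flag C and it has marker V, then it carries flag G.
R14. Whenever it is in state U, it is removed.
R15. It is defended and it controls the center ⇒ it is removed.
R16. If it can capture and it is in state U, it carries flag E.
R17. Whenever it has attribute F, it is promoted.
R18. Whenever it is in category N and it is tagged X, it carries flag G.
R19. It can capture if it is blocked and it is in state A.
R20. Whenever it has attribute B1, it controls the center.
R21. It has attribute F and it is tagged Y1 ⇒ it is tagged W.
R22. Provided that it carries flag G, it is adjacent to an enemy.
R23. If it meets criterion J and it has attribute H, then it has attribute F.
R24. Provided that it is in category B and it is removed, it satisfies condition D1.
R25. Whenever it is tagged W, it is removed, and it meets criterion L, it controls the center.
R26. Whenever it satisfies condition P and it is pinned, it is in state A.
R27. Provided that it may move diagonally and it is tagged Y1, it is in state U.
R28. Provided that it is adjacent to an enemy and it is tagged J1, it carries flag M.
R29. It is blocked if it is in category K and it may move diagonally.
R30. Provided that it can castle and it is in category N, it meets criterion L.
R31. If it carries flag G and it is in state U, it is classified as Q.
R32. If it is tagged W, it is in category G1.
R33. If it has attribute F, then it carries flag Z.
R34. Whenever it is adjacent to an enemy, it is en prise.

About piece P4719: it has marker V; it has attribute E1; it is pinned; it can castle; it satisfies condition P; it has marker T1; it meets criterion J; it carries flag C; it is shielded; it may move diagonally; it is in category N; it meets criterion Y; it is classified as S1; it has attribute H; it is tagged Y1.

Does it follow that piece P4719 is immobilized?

By R7 (it has marker T1, it is classified as S1): it is in category K.
By R13 (it carries flag C, it has marker V): it carries flag G.
By R22 (it carries flag G): it is adjacent to an enemy.
By R23 (it meets criterion J, it has attribute H): it has attribute F.
By R26 (it satisfies condition P, it is pinned): it is in state A.
By R27 (it may move diagonally, it is tagged Y1): it is in state U.
By R29 (it is in category K, it may move diagonally): it is blocked.
By R30 (it can castle, it is in category N): it meets criterion L.
By R34 (it is adjacent to an enemy): it is en prise.
By R14 (it is in state U): it is removed.
By R19 (it is blocked, it is in state A): it can capture.
By R21 (it has attribute F, it is tagged Y1): it is tagged W.
By R25 (it is tagged W, it is removed, it meets criterion L): it controls the center.
By R8 (it is en prise, it can capture, it controls the center): it is in check.
By R2 (it is in check): it carries flag M.
By R4 (it carries flag M): it is tagged S.
By R9 (it is tagged S): it is immobilized.

Yes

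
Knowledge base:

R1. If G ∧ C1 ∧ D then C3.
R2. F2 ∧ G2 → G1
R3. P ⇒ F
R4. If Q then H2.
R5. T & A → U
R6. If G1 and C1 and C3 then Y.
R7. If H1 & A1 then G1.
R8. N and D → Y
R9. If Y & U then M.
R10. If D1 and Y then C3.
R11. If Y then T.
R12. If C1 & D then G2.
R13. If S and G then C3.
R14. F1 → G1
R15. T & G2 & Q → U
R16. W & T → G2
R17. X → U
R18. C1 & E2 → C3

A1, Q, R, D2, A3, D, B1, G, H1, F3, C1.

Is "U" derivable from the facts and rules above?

C3  (by R1: G, C1, D)
G1  (by R7: H1, A1)
G2  (by R12: C1, D)
Y  (by R6: G1, C1, C3)
T  (by R11: Y)
U  (by R15: T, G2, Q)

Yes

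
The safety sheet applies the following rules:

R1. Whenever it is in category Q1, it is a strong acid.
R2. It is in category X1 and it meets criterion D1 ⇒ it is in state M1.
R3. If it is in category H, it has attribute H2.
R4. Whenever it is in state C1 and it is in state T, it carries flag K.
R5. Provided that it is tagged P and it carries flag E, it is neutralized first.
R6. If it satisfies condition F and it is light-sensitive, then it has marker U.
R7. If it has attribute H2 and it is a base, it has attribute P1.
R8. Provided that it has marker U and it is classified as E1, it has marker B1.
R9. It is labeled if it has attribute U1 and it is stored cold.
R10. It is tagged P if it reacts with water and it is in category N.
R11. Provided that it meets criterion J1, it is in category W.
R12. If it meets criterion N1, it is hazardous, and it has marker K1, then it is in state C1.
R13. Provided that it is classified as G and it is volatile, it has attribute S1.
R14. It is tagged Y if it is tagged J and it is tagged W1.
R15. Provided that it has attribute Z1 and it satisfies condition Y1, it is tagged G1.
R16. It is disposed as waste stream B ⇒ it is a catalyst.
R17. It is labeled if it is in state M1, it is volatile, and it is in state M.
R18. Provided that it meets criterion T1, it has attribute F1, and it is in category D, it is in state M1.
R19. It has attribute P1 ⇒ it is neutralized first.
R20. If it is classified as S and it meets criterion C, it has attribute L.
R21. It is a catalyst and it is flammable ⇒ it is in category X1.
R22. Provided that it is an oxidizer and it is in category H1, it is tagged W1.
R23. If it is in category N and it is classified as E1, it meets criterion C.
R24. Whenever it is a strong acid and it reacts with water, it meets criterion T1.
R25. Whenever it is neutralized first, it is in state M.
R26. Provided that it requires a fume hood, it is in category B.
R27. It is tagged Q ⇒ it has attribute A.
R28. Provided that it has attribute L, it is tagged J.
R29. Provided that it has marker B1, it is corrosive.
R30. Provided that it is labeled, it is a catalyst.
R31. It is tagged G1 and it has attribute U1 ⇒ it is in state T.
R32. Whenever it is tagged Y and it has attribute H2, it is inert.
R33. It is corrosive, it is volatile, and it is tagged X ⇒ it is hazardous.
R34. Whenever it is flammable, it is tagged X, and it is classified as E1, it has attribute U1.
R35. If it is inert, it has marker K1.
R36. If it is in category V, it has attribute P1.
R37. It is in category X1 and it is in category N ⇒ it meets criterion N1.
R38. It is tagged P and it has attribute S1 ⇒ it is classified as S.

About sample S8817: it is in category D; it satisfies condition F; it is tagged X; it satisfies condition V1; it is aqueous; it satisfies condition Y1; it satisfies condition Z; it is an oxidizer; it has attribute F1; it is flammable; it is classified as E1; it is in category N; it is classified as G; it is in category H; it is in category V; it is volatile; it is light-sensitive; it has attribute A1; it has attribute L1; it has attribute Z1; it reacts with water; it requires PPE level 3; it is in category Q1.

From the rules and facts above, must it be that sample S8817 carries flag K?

No

Forward chaining from the given facts derives: is a strong acid, has attribute H2, has marker U, has marker B1, is tagged P, has attribute S1, is tagged G1, meets criterion C, meets criterion T1, is corrosive, is hazardous, has attribute U1, has attribute P1, is classified as S, is in state M1, is neutralized first, has attribute L, is in state M, is tagged J, is in state T, is labeled, is a catalyst, is in category X1, meets criterion N1.
The only rule concluding "it carries flag K" is R4, which needs "it is in state C1"; that is never established.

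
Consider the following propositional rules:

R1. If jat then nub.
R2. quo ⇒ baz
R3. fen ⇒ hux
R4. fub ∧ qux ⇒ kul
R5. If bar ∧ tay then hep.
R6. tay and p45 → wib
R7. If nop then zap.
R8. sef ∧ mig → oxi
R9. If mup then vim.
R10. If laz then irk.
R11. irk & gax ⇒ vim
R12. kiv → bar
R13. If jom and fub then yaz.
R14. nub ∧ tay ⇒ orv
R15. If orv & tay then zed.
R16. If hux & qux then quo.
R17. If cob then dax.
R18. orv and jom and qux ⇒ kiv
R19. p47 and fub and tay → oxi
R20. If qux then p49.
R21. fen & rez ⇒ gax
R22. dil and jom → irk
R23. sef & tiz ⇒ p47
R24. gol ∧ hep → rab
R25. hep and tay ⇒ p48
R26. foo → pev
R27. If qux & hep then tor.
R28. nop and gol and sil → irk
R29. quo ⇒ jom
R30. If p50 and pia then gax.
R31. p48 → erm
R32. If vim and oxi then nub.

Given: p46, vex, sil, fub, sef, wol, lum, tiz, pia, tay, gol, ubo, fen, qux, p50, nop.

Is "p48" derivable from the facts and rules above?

hux  (by R3: fen)
quo  (by R16: hux, qux)
p47  (by R23: sef, tiz)
irk  (by R28: nop, gol, sil)
jom  (by R29: quo)
gax  (by R30: p50, pia)
vim  (by R11: irk, gax)
oxi  (by R19: p47, fub, tay)
nub  (by R32: vim, oxi)
orv  (by R14: nub, tay)
kiv  (by R18: orv, jom, qux)
bar  (by R12: kiv)
hep  (by R5: bar, tay)
p48  (by R25: hep, tay)

Yes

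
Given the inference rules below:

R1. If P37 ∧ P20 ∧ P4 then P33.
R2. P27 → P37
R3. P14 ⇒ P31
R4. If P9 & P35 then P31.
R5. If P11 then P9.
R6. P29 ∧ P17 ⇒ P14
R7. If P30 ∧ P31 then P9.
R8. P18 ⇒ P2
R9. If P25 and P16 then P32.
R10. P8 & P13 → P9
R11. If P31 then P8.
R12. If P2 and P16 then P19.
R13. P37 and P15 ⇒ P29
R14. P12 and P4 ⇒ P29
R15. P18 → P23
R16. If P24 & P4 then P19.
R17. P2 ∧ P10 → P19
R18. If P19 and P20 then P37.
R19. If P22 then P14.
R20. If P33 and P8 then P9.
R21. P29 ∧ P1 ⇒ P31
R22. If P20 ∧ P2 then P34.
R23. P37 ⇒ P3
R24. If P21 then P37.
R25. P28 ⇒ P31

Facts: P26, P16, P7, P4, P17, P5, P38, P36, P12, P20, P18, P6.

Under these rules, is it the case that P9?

P2  (by R8: P18)
P19  (by R12: P2, P16)
P29  (by R14: P12, P4)
P37  (by R18: P19, P20)
P33  (by R1: P37, P20, P4)
P14  (by R6: P29, P17)
P31  (by R3: P14)
P8  (by R11: P31)
P9  (by R20: P33, P8)

Yes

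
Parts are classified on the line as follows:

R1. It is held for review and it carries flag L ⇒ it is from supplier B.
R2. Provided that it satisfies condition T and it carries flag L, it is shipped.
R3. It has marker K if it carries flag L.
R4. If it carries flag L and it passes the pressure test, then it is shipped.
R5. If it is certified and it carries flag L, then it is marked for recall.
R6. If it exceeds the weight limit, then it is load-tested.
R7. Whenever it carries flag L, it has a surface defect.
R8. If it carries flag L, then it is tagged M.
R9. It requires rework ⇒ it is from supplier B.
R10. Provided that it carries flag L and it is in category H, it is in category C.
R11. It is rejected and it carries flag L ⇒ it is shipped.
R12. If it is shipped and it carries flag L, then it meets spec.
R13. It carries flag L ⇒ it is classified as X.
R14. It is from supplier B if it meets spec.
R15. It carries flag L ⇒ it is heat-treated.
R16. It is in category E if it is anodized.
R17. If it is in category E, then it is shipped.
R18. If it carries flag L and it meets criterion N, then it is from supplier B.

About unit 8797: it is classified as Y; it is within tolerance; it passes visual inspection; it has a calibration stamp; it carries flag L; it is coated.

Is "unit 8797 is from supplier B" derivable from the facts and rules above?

Forward chaining from the given facts derives: has marker K, has a surface defect, is tagged M, is classified as X, is heat-treated.
Rules concluding "it is from supplier B": R1 needs "it is held for review"; R9 needs "it requires rework"; R14 needs "it meets spec"; R18 needs "it meets criterion N" — none of these are established.

No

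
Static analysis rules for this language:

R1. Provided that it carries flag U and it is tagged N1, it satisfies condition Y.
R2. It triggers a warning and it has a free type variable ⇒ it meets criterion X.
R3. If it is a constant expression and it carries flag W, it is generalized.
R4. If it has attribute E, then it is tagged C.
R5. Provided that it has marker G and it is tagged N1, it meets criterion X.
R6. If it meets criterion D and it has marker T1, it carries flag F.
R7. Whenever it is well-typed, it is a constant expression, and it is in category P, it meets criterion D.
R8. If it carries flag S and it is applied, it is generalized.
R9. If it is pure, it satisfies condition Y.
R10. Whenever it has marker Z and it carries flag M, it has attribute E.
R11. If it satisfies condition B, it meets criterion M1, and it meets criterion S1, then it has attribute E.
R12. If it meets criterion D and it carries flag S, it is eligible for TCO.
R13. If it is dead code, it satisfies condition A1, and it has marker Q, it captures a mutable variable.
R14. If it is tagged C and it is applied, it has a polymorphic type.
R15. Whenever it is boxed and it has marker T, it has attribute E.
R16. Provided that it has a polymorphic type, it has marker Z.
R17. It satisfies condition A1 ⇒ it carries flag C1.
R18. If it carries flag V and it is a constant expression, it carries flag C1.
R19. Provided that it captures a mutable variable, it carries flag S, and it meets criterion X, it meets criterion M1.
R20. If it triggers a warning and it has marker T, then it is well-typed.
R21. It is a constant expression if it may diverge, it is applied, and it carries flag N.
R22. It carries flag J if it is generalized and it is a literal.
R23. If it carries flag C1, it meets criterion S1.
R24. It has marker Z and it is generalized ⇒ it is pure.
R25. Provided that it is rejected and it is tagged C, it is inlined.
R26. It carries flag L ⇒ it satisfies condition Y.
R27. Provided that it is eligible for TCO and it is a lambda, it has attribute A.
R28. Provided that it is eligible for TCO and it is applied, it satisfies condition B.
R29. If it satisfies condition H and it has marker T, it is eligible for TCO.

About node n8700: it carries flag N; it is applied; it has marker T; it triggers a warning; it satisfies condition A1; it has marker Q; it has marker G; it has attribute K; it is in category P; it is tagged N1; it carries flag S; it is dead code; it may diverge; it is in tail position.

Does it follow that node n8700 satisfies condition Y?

Yes

By R5 (it has marker G, it is tagged N1): it meets criterion X.
By R8 (it carries flag S, it is applied): it is generalized.
By R13 (it is dead code, it satisfies condition A1, it has marker Q): it captures a mutable variable.
By R17 (it satisfies condition A1): it carries flag C1.
By R19 (it captures a mutable variable, it carries flag S, it meets criterion X): it meets criterion M1.
By R20 (it triggers a warning, it has marker T): it is well-typed.
By R21 (it may diverge, it is applied, it carries flag N): it is a constant expression.
By R23 (it carries flag C1): it meets criterion S1.
By R7 (it is well-typed, it is a constant expression, it is in category P): it meets criterion D.
By R12 (it meets criterion D, it carries flag S): it is eligible for TCO.
By R28 (it is eligible for TCO, it is applied): it satisfies condition B.
By R11 (it satisfies condition B, it meets criterion M1, it meets criterion S1): it has attribute E.
By R4 (it has attribute E): it is tagged C.
By R14 (it is tagged C, it is applied): it has a polymorphic type.
By R16 (it has a polymorphic type): it has marker Z.
By R24 (it has marker Z, it is generalized): it is pure.
By R9 (it is pure): it satisfies condition Y.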